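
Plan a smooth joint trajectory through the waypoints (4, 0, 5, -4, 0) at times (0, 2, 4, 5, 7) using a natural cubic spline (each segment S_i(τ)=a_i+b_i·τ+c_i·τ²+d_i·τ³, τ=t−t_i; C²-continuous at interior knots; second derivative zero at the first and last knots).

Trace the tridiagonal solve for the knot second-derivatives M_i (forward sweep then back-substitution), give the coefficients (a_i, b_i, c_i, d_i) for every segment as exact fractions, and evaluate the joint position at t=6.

Δ: Δ0=-2, Δ1=5/2, Δ2=-9, Δ3=2
row 1: diag=8, rhs=27; c'=1/4, d'=27/8
row 2: denom=6−2·1/4=11/2; d'=(-69−2·27/8)/(11/2)=-303/22
row 3: denom=6−1·2/11=64/11; d'=(66−1·-303/22)/(64/11)=1755/128
back: M3=1755/128
back: M2=-303/22−2/11·1755/128=-1041/64
back: M1=27/8−1/4·-1041/64=1905/256
M: M0=0, M1=1905/256, M2=-1041/64, M3=1755/128, M4=0
seg 0: a=4, c=M0/2=0, d=(M1−M0)/(6·2)=635/1024, b=Δ0−h0·(2M0+M1)/6=-1147/256
seg 1: a=0, c=M1/2=1905/512, d=(M2−M1)/(6·2)=-2023/1024, b=Δ1−h1·(2M1+M2)/6=379/128
seg 2: a=5, c=M2/2=-1041/128, d=(M3−M2)/(6·1)=1279/256, b=Δ2−h2·(2M2+M3)/6=-1501/256
seg 3: a=-4, c=M3/2=1755/256, d=(M4−M3)/(6·2)=-585/512, b=Δ3−h3·(2M3+M4)/6=-457/64
t_q=6 → seg 3, τ=1; S=-4+-457/64·τ+1755/256·τ²+-585/512·τ³=-2779/512

  seg 0: a=4 b=-1147/256 c=0 d=635/1024
  seg 1: a=0 b=379/128 c=1905/512 d=-2023/1024
  seg 2: a=5 b=-1501/256 c=-1041/128 d=1279/256
  seg 3: a=-4 b=-457/64 c=1755/256 d=-585/512
S(6) = -2779/512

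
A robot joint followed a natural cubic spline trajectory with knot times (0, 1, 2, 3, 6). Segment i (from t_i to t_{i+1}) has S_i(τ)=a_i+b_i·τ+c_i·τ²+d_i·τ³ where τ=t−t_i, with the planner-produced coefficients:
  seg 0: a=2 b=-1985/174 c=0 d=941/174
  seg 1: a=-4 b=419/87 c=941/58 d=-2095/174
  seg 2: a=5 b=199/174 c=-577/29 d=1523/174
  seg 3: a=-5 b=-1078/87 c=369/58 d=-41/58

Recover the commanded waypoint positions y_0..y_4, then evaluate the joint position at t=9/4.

y_0=2 y_1=-4 y_2=5 y_3=-5 y_4=-4
S(9/4) = 15513/3712

y_0 = S_0(0) = a_0 = 2
y_1 = S_1(0) = a_1 = -4
y_2 = S_2(0) = a_2 = 5
y_3 = S_3(0) = a_3 = -5
y_4 = S_3(3) = -4
t_q=9/4 is in segment 2 (τ=1/4); S_2(τ)=15513/3712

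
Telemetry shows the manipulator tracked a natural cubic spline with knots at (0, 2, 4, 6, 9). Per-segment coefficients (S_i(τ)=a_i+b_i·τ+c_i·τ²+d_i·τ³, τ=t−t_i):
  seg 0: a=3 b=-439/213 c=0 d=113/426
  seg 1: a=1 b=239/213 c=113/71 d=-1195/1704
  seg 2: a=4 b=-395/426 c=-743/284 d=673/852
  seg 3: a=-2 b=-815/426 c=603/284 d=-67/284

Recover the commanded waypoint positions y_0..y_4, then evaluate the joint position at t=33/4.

y_0 = S_0(0) = a_0 = 3
y_1 = S_1(0) = a_1 = 1
y_2 = S_2(0) = a_2 = 4
y_3 = S_3(0) = a_3 = -2
y_4 = S_3(3) = 5
t_q=33/4 is in segment 3 (τ=9/4); S_3(τ)=31937/18176

y_0=3 y_1=1 y_2=4 y_3=-2 y_4=5
S(33/4) = 31937/18176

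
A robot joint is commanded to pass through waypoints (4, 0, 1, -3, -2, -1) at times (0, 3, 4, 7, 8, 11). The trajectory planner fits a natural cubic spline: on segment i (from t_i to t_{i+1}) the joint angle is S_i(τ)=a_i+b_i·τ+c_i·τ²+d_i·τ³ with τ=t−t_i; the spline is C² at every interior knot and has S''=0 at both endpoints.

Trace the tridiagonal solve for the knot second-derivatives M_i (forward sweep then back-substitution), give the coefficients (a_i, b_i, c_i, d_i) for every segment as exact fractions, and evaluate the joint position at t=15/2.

  seg 0: a=4 b=-907/377 c=0 d=1213/10179
  seg 1: a=0 b=306/377 c=1213/1131 d=-1000/1131
  seg 2: a=1 b=344/1131 c=-1787/1131 d=121/351
  seg 3: a=-3 b=149/1131 c=574/377 d=-740/1131
  seg 4: a=-2 b=1373/1131 c=-166/377 d=166/3393
S(15/2) = -1987/754

Δ: Δ0=-4/3, Δ1=1, Δ2=-4/3, Δ3=1, Δ4=1/3
row 1: diag=8, rhs=14; c'=1/8, d'=7/4
row 2: denom=8−1·1/8=63/8; d'=(-14−1·7/4)/(63/8)=-2
row 3: denom=8−3·8/21=48/7; d'=(14−3·-2)/(48/7)=35/12
row 4: denom=8−1·7/48=377/48; d'=(-4−1·35/12)/(377/48)=-332/377
back: M4=-332/377
back: M3=35/12−7/48·-332/377=1148/377
back: M2=-2−8/21·1148/377=-3574/1131
back: M1=7/4−1/8·-3574/1131=2426/1131
M: M0=0, M1=2426/1131, M2=-3574/1131, M3=1148/377, M4=-332/377, M5=0
seg 0: a=4, c=M0/2=0, d=(M1−M0)/(6·3)=1213/10179, b=Δ0−h0·(2M0+M1)/6=-907/377
seg 1: a=0, c=M1/2=1213/1131, d=(M2−M1)/(6·1)=-1000/1131, b=Δ1−h1·(2M1+M2)/6=306/377
seg 2: a=1, c=M2/2=-1787/1131, d=(M3−M2)/(6·3)=121/351, b=Δ2−h2·(2M2+M3)/6=344/1131
seg 3: a=-3, c=M3/2=574/377, d=(M4−M3)/(6·1)=-740/1131, b=Δ3−h3·(2M3+M4)/6=149/1131
seg 4: a=-2, c=M4/2=-166/377, d=(M5−M4)/(6·3)=166/3393, b=Δ4−h4·(2M4+M5)/6=1373/1131
t_q=15/2 → seg 3, τ=1/2; S=-3+149/1131·τ+574/377·τ²+-740/1131·τ³=-1987/754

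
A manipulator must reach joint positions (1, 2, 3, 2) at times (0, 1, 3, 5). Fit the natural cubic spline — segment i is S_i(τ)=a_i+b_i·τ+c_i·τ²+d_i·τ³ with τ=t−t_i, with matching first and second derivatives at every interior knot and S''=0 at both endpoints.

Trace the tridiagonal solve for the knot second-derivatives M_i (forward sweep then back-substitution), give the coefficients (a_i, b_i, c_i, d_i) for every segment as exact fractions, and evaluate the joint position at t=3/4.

  seg 0: a=1 b=23/22 c=0 d=-1/22
  seg 1: a=2 b=10/11 c=-3/22 d=-3/88
  seg 2: a=3 b=-1/22 c=-15/44 d=5/88
S(3/4) = 2485/1408

Δ: Δ0=1, Δ1=1/2, Δ2=-1/2
row 1: diag=6, rhs=-3; c'=1/3, d'=-1/2
row 2: denom=8−2·1/3=22/3; d'=(-6−2·-1/2)/(22/3)=-15/22
back: M2=-15/22
back: M1=-1/2−1/3·-15/22=-3/11
M: M0=0, M1=-3/11, M2=-15/22, M3=0
seg 0: a=1, c=M0/2=0, d=(M1−M0)/(6·1)=-1/22, b=Δ0−h0·(2M0+M1)/6=23/22
seg 1: a=2, c=M1/2=-3/22, d=(M2−M1)/(6·2)=-3/88, b=Δ1−h1·(2M1+M2)/6=10/11
seg 2: a=3, c=M2/2=-15/44, d=(M3−M2)/(6·2)=5/88, b=Δ2−h2·(2M2+M3)/6=-1/22
t_q=3/4 → seg 0, τ=3/4; S=1+23/22·τ+0·τ²+-1/22·τ³=2485/1408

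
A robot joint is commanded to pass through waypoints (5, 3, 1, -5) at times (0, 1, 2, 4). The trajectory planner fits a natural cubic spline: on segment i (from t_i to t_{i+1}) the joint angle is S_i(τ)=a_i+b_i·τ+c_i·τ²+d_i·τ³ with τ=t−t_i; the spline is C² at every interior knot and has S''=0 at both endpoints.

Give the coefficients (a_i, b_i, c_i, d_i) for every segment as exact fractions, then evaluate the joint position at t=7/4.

  seg 0: a=5 b=-47/23 c=0 d=1/23
  seg 1: a=3 b=-44/23 c=3/23 d=-5/23
  seg 2: a=1 b=-53/23 c=-12/23 d=2/23
S(7/4) = 99/64

Δ: Δ0=-2, Δ1=-2, Δ2=-3
row 1: diag=4, rhs=0; c'=1/4, d'=0
row 2: denom=6−1·1/4=23/4; d'=(-6−1·0)/(23/4)=-24/23
back: M2=-24/23
back: M1=0−1/4·-24/23=6/23
M: M0=0, M1=6/23, M2=-24/23, M3=0
seg 0: a=5, c=M0/2=0, d=(M1−M0)/(6·1)=1/23, b=Δ0−h0·(2M0+M1)/6=-47/23
seg 1: a=3, c=M1/2=3/23, d=(M2−M1)/(6·1)=-5/23, b=Δ1−h1·(2M1+M2)/6=-44/23
seg 2: a=1, c=M2/2=-12/23, d=(M3−M2)/(6·2)=2/23, b=Δ2−h2·(2M2+M3)/6=-53/23
t_q=7/4 → seg 1, τ=3/4; S=3+-44/23·τ+3/23·τ²+-5/23·τ³=99/64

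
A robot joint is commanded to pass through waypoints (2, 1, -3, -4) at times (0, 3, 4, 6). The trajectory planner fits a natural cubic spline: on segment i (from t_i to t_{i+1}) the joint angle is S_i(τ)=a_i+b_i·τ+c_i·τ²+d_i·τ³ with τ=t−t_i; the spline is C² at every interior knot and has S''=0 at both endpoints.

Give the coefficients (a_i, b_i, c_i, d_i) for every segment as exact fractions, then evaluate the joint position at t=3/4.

  seg 0: a=2 b=365/282 c=0 d=-17/94
  seg 1: a=1 b=-506/141 c=-153/94 d=343/282
  seg 2: a=-3 b=-901/282 c=95/47 d=-95/282
S(3/4) = 17413/6016

Δ: Δ0=-1/3, Δ1=-4, Δ2=-1/2
row 1: diag=8, rhs=-22; c'=1/8, d'=-11/4
row 2: denom=6−1·1/8=47/8; d'=(21−1·-11/4)/(47/8)=190/47
back: M2=190/47
back: M1=-11/4−1/8·190/47=-153/47
M: M0=0, M1=-153/47, M2=190/47, M3=0
seg 0: a=2, c=M0/2=0, d=(M1−M0)/(6·3)=-17/94, b=Δ0−h0·(2M0+M1)/6=365/282
seg 1: a=1, c=M1/2=-153/94, d=(M2−M1)/(6·1)=343/282, b=Δ1−h1·(2M1+M2)/6=-506/141
seg 2: a=-3, c=M2/2=95/47, d=(M3−M2)/(6·2)=-95/282, b=Δ2−h2·(2M2+M3)/6=-901/282
t_q=3/4 → seg 0, τ=3/4; S=2+365/282·τ+0·τ²+-17/94·τ³=17413/6016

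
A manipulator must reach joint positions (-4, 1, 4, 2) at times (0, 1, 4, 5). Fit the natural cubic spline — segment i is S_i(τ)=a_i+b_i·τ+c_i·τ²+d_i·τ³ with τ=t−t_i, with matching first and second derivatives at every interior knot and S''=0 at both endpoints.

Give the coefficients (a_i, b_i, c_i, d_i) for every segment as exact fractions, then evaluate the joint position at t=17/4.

Δ: Δ0=5, Δ1=1, Δ2=-2
row 1: diag=8, rhs=-24; c'=3/8, d'=-3
row 2: denom=8−3·3/8=55/8; d'=(-18−3·-3)/(55/8)=-72/55
back: M2=-72/55
back: M1=-3−3/8·-72/55=-138/55
M: M0=0, M1=-138/55, M2=-72/55, M3=0
seg 0: a=-4, c=M0/2=0, d=(M1−M0)/(6·1)=-23/55, b=Δ0−h0·(2M0+M1)/6=298/55
seg 1: a=1, c=M1/2=-69/55, d=(M2−M1)/(6·3)=1/15, b=Δ1−h1·(2M1+M2)/6=229/55
seg 2: a=4, c=M2/2=-36/55, d=(M3−M2)/(6·1)=12/55, b=Δ2−h2·(2M2+M3)/6=-86/55
t_q=17/4 → seg 2, τ=1/4; S=4+-86/55·τ+-36/55·τ²+12/55·τ³=3143/880

  seg 0: a=-4 b=298/55 c=0 d=-23/55
  seg 1: a=1 b=229/55 c=-69/55 d=1/15
  seg 2: a=4 b=-86/55 c=-36/55 d=12/55
S(17/4) = 3143/880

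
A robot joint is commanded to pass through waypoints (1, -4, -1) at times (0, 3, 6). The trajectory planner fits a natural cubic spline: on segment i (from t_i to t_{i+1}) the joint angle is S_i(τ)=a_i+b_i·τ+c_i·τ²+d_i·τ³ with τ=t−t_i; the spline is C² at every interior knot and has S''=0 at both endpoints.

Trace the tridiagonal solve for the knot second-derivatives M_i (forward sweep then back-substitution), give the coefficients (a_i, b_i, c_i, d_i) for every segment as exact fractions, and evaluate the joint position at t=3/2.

  seg 0: a=1 b=-7/3 c=0 d=2/27
  seg 1: a=-4 b=-1/3 c=2/3 d=-2/27
S(3/2) = -9/4

Δ: Δ0=-5/3, Δ1=1
row 1: diag=12, rhs=16; c'=1/4, d'=4/3
back: M1=4/3
M: M0=0, M1=4/3, M2=0
seg 0: a=1, c=M0/2=0, d=(M1−M0)/(6·3)=2/27, b=Δ0−h0·(2M0+M1)/6=-7/3
seg 1: a=-4, c=M1/2=2/3, d=(M2−M1)/(6·3)=-2/27, b=Δ1−h1·(2M1+M2)/6=-1/3
t_q=3/2 → seg 0, τ=3/2; S=1+-7/3·τ+0·τ²+2/27·τ³=-9/4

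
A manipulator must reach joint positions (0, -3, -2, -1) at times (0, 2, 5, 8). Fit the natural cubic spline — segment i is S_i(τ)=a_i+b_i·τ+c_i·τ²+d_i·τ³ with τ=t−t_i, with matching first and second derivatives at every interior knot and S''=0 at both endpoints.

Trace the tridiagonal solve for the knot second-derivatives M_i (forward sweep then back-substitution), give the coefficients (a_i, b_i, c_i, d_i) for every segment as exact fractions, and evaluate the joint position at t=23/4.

  seg 0: a=0 b=-421/222 c=0 d=11/111
  seg 1: a=-3 b=-157/222 c=22/37 d=-55/666
  seg 2: a=-2 b=70/111 c=-11/74 d=11/666
S(23/4) = -7595/4736

Δ: Δ0=-3/2, Δ1=1/3, Δ2=1/3
row 1: diag=10, rhs=11; c'=3/10, d'=11/10
row 2: denom=12−3·3/10=111/10; d'=(0−3·11/10)/(111/10)=-11/37
back: M2=-11/37
back: M1=11/10−3/10·-11/37=44/37
M: M0=0, M1=44/37, M2=-11/37, M3=0
seg 0: a=0, c=M0/2=0, d=(M1−M0)/(6·2)=11/111, b=Δ0−h0·(2M0+M1)/6=-421/222
seg 1: a=-3, c=M1/2=22/37, d=(M2−M1)/(6·3)=-55/666, b=Δ1−h1·(2M1+M2)/6=-157/222
seg 2: a=-2, c=M2/2=-11/74, d=(M3−M2)/(6·3)=11/666, b=Δ2−h2·(2M2+M3)/6=70/111
t_q=23/4 → seg 2, τ=3/4; S=-2+70/111·τ+-11/74·τ²+11/666·τ³=-7595/4736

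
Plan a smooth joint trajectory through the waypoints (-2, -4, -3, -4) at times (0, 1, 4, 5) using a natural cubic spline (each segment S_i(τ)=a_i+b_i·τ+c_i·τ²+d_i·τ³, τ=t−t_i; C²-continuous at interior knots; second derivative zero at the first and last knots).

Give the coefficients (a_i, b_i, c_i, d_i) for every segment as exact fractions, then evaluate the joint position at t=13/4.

  seg 0: a=-2 b=-398/165 c=0 d=68/165
  seg 1: a=-4 b=-194/165 c=68/55 d=-11/45
  seg 2: a=-3 b=-59/165 c=-53/55 d=53/165
S(13/4) = -11161/3520

Δ: Δ0=-2, Δ1=1/3, Δ2=-1
row 1: diag=8, rhs=14; c'=3/8, d'=7/4
row 2: denom=8−3·3/8=55/8; d'=(-8−3·7/4)/(55/8)=-106/55
back: M2=-106/55
back: M1=7/4−3/8·-106/55=136/55
M: M0=0, M1=136/55, M2=-106/55, M3=0
seg 0: a=-2, c=M0/2=0, d=(M1−M0)/(6·1)=68/165, b=Δ0−h0·(2M0+M1)/6=-398/165
seg 1: a=-4, c=M1/2=68/55, d=(M2−M1)/(6·3)=-11/45, b=Δ1−h1·(2M1+M2)/6=-194/165
seg 2: a=-3, c=M2/2=-53/55, d=(M3−M2)/(6·1)=53/165, b=Δ2−h2·(2M2+M3)/6=-59/165
t_q=13/4 → seg 1, τ=9/4; S=-4+-194/165·τ+68/55·τ²+-11/45·τ³=-11161/3520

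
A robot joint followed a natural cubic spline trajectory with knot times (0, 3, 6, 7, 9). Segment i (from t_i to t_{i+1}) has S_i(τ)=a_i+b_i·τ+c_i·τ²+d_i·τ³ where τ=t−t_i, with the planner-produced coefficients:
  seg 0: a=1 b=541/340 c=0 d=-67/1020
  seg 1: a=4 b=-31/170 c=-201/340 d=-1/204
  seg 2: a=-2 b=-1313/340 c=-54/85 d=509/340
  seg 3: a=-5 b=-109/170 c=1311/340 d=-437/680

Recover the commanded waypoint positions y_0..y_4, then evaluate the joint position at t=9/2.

y_0 = S_0(0) = a_0 = 1
y_1 = S_1(0) = a_1 = 4
y_2 = S_2(0) = a_2 = -2
y_3 = S_3(0) = a_3 = -5
y_4 = S_3(2) = 4
t_q=9/2 is in segment 1 (τ=3/2); S_1(τ)=6473/2720

y_0=1 y_1=4 y_2=-2 y_3=-5 y_4=4
S(9/2) = 6473/2720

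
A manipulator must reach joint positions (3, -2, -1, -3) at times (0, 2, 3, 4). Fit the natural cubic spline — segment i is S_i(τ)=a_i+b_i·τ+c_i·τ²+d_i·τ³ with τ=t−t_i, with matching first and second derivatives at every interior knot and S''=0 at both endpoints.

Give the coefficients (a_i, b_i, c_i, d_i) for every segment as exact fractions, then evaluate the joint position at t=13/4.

  seg 0: a=3 b=-183/46 c=0 d=17/46
  seg 1: a=-2 b=21/46 c=51/23 d=-77/46
  seg 2: a=-1 b=-3/23 c=-129/46 d=43/46
S(13/4) = -3513/2944

Δ: Δ0=-5/2, Δ1=1, Δ2=-2
row 1: diag=6, rhs=21; c'=1/6, d'=7/2
row 2: denom=4−1·1/6=23/6; d'=(-18−1·7/2)/(23/6)=-129/23
back: M2=-129/23
back: M1=7/2−1/6·-129/23=102/23
M: M0=0, M1=102/23, M2=-129/23, M3=0
seg 0: a=3, c=M0/2=0, d=(M1−M0)/(6·2)=17/46, b=Δ0−h0·(2M0+M1)/6=-183/46
seg 1: a=-2, c=M1/2=51/23, d=(M2−M1)/(6·1)=-77/46, b=Δ1−h1·(2M1+M2)/6=21/46
seg 2: a=-1, c=M2/2=-129/46, d=(M3−M2)/(6·1)=43/46, b=Δ2−h2·(2M2+M3)/6=-3/23
t_q=13/4 → seg 2, τ=1/4; S=-1+-3/23·τ+-129/46·τ²+43/46·τ³=-3513/2944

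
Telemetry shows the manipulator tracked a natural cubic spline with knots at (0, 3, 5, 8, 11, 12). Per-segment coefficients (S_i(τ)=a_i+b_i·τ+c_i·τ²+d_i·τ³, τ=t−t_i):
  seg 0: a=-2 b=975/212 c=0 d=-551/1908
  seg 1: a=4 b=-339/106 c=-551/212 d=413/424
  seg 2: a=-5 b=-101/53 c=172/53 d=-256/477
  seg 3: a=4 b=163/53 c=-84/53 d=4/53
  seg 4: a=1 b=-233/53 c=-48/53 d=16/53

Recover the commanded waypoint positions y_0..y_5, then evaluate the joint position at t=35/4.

y_0 = S_0(0) = a_0 = -2
y_1 = S_1(0) = a_1 = 4
y_2 = S_2(0) = a_2 = -5
y_3 = S_3(0) = a_3 = 4
y_4 = S_4(0) = a_4 = 1
y_5 = S_4(1) = -4
t_q=35/4 is in segment 3 (τ=3/4); S_3(τ)=4619/848

y_0=-2 y_1=4 y_2=-5 y_3=4 y_4=1 y_5=-4
S(35/4) = 4619/848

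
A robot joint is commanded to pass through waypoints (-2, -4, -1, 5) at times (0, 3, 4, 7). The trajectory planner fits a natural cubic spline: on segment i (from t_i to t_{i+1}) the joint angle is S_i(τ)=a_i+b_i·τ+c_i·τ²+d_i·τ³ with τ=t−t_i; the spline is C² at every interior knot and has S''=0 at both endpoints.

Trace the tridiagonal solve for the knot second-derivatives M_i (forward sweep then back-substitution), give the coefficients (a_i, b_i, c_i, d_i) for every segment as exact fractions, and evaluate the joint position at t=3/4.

  seg 0: a=-2 b=-19/9 c=0 d=13/81
  seg 1: a=-4 b=20/9 c=13/9 d=-2/3
  seg 2: a=-1 b=28/9 c=-5/9 d=5/81
S(3/4) = -225/64

Δ: Δ0=-2/3, Δ1=3, Δ2=2
row 1: diag=8, rhs=22; c'=1/8, d'=11/4
row 2: denom=8−1·1/8=63/8; d'=(-6−1·11/4)/(63/8)=-10/9
back: M2=-10/9
back: M1=11/4−1/8·-10/9=26/9
M: M0=0, M1=26/9, M2=-10/9, M3=0
seg 0: a=-2, c=M0/2=0, d=(M1−M0)/(6·3)=13/81, b=Δ0−h0·(2M0+M1)/6=-19/9
seg 1: a=-4, c=M1/2=13/9, d=(M2−M1)/(6·1)=-2/3, b=Δ1−h1·(2M1+M2)/6=20/9
seg 2: a=-1, c=M2/2=-5/9, d=(M3−M2)/(6·3)=5/81, b=Δ2−h2·(2M2+M3)/6=28/9
t_q=3/4 → seg 0, τ=3/4; S=-2+-19/9·τ+0·τ²+13/81·τ³=-225/64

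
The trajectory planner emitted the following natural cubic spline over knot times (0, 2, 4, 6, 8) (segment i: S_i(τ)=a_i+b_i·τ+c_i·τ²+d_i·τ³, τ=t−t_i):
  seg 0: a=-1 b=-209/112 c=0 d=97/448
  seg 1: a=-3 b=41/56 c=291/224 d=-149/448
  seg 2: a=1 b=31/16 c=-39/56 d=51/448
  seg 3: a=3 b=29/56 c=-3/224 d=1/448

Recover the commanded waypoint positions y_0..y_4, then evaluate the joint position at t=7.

y_0=-1 y_1=-3 y_2=1 y_3=3 y_4=4
S(7) = 1571/448

y_0 = S_0(0) = a_0 = -1
y_1 = S_1(0) = a_1 = -3
y_2 = S_2(0) = a_2 = 1
y_3 = S_3(0) = a_3 = 3
y_4 = S_3(2) = 4
t_q=7 is in segment 3 (τ=1); S_3(τ)=1571/448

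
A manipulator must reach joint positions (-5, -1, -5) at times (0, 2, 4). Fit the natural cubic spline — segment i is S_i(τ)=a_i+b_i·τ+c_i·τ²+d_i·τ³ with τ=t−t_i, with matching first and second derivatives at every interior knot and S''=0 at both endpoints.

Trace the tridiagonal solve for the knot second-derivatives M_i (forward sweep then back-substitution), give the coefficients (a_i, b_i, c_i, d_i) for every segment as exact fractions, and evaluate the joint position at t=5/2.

  seg 0: a=-5 b=3 c=0 d=-1/4
  seg 1: a=-1 b=0 c=-3/2 d=1/4
S(5/2) = -43/32

Δ: Δ0=2, Δ1=-2
row 1: diag=8, rhs=-24; c'=1/4, d'=-3
back: M1=-3
M: M0=0, M1=-3, M2=0
seg 0: a=-5, c=M0/2=0, d=(M1−M0)/(6·2)=-1/4, b=Δ0−h0·(2M0+M1)/6=3
seg 1: a=-1, c=M1/2=-3/2, d=(M2−M1)/(6·2)=1/4, b=Δ1−h1·(2M1+M2)/6=0
t_q=5/2 → seg 1, τ=1/2; S=-1+0·τ+-3/2·τ²+1/4·τ³=-43/32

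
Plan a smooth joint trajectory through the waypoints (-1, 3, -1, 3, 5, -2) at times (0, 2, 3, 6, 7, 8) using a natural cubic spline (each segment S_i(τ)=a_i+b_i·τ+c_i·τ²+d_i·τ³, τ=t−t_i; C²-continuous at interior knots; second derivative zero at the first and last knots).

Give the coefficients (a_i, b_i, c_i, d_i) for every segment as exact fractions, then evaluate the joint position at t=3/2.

Δ: Δ0=2, Δ1=-4, Δ2=4/3, Δ3=2, Δ4=-7
row 1: diag=6, rhs=-36; c'=1/6, d'=-6
row 2: denom=8−1·1/6=47/6; d'=(32−1·-6)/(47/6)=228/47
row 3: denom=8−3·18/47=322/47; d'=(4−3·228/47)/(322/47)=-248/161
row 4: denom=4−1·47/322=1241/322; d'=(-54−1·-248/161)/(1241/322)=-16892/1241
back: M4=-16892/1241
back: M3=-248/161−47/322·-16892/1241=554/1241
back: M2=228/47−18/47·554/1241=5808/1241
back: M1=-6−1/6·5808/1241=-8414/1241
M: M0=0, M1=-8414/1241, M2=5808/1241, M3=554/1241, M4=-16892/1241, M5=0
seg 0: a=-1, c=M0/2=0, d=(M1−M0)/(6·2)=-4207/7446, b=Δ0−h0·(2M0+M1)/6=15860/3723
seg 1: a=3, c=M1/2=-4207/1241, d=(M2−M1)/(6·1)=7111/3723, b=Δ1−h1·(2M1+M2)/6=-9382/3723
seg 2: a=-1, c=M2/2=2904/1241, d=(M3−M2)/(6·3)=-2627/11169, b=Δ2−h2·(2M2+M3)/6=-13291/3723
seg 3: a=3, c=M3/2=277/1241, d=(M4−M3)/(6·1)=-8723/3723, b=Δ3−h3·(2M3+M4)/6=15338/3723
seg 4: a=5, c=M4/2=-8446/1241, d=(M5−M4)/(6·1)=8446/3723, b=Δ4−h4·(2M4+M5)/6=-9169/3723
t_q=3/2 → seg 0, τ=3/2; S=-1+15860/3723·τ+0·τ²+-4207/7446·τ³=69161/19856

  seg 0: a=-1 b=15860/3723 c=0 d=-4207/7446
  seg 1: a=3 b=-9382/3723 c=-4207/1241 d=7111/3723
  seg 2: a=-1 b=-13291/3723 c=2904/1241 d=-2627/11169
  seg 3: a=3 b=15338/3723 c=277/1241 d=-8723/3723
  seg 4: a=5 b=-9169/3723 c=-8446/1241 d=8446/3723
S(3/2) = 69161/19856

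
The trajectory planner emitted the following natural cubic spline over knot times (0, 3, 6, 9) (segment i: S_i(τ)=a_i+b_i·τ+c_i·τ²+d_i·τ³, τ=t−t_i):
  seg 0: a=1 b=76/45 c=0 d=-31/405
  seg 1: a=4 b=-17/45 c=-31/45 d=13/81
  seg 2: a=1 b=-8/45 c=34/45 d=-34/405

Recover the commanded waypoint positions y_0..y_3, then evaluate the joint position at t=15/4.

y_0 = S_0(0) = a_0 = 1
y_1 = S_1(0) = a_1 = 4
y_2 = S_2(0) = a_2 = 1
y_3 = S_2(3) = 5
t_q=15/4 is in segment 1 (τ=3/4); S_1(τ)=1087/320

y_0=1 y_1=4 y_2=1 y_3=5
S(15/4) = 1087/320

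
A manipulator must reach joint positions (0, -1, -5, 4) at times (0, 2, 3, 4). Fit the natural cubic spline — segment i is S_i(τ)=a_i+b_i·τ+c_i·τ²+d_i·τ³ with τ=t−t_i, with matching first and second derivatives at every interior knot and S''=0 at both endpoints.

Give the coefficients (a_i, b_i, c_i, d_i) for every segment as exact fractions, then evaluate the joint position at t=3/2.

  seg 0: a=0 b=85/46 c=0 d=-27/46
  seg 1: a=-1 b=-239/46 c=-81/23 d=217/46
  seg 2: a=-5 b=44/23 c=489/46 d=-163/46
S(3/2) = 291/368

Δ: Δ0=-1/2, Δ1=-4, Δ2=9
row 1: diag=6, rhs=-21; c'=1/6, d'=-7/2
row 2: denom=4−1·1/6=23/6; d'=(78−1·-7/2)/(23/6)=489/23
back: M2=489/23
back: M1=-7/2−1/6·489/23=-162/23
M: M0=0, M1=-162/23, M2=489/23, M3=0
seg 0: a=0, c=M0/2=0, d=(M1−M0)/(6·2)=-27/46, b=Δ0−h0·(2M0+M1)/6=85/46
seg 1: a=-1, c=M1/2=-81/23, d=(M2−M1)/(6·1)=217/46, b=Δ1−h1·(2M1+M2)/6=-239/46
seg 2: a=-5, c=M2/2=489/46, d=(M3−M2)/(6·1)=-163/46, b=Δ2−h2·(2M2+M3)/6=44/23
t_q=3/2 → seg 0, τ=3/2; S=0+85/46·τ+0·τ²+-27/46·τ³=291/368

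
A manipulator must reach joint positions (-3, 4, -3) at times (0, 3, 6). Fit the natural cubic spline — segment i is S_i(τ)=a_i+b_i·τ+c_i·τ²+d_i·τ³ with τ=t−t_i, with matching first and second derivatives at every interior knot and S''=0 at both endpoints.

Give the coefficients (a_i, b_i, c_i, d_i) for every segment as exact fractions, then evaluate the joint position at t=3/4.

Δ: Δ0=7/3, Δ1=-7/3
row 1: diag=12, rhs=-28; c'=1/4, d'=-7/3
back: M1=-7/3
M: M0=0, M1=-7/3, M2=0
seg 0: a=-3, c=M0/2=0, d=(M1−M0)/(6·3)=-7/54, b=Δ0−h0·(2M0+M1)/6=7/2
seg 1: a=4, c=M1/2=-7/6, d=(M2−M1)/(6·3)=7/54, b=Δ1−h1·(2M1+M2)/6=0
t_q=3/4 → seg 0, τ=3/4; S=-3+7/2·τ+0·τ²+-7/54·τ³=-55/128

  seg 0: a=-3 b=7/2 c=0 d=-7/54
  seg 1: a=4 b=0 c=-7/6 d=7/54
S(3/4) = -55/128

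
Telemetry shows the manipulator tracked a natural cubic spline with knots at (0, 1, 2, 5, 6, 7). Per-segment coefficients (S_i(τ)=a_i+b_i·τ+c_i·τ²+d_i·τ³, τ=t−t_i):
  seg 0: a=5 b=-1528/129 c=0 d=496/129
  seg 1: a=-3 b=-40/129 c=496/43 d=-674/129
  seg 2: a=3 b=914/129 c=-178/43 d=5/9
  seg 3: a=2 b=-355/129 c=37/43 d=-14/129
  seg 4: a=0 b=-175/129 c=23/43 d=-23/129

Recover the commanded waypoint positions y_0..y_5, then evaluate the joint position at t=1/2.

y_0 = S_0(0) = a_0 = 5
y_1 = S_1(0) = a_1 = -3
y_2 = S_2(0) = a_2 = 3
y_3 = S_3(0) = a_3 = 2
y_4 = S_4(0) = a_4 = 0
y_5 = S_4(1) = -1
t_q=1/2 is in segment 0 (τ=1/2); S_0(τ)=-19/43

y_0=5 y_1=-3 y_2=3 y_3=2 y_4=0 y_5=-1
S(1/2) = -19/43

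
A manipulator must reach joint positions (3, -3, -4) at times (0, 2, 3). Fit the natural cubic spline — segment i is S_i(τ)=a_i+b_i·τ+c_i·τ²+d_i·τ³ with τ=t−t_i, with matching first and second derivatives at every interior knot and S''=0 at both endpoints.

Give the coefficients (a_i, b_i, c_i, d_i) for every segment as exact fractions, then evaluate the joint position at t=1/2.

  seg 0: a=3 b=-11/3 c=0 d=1/6
  seg 1: a=-3 b=-5/3 c=1 d=-1/3
S(1/2) = 19/16

Δ: Δ0=-3, Δ1=-1
row 1: diag=6, rhs=12; c'=1/6, d'=2
back: M1=2
M: M0=0, M1=2, M2=0
seg 0: a=3, c=M0/2=0, d=(M1−M0)/(6·2)=1/6, b=Δ0−h0·(2M0+M1)/6=-11/3
seg 1: a=-3, c=M1/2=1, d=(M2−M1)/(6·1)=-1/3, b=Δ1−h1·(2M1+M2)/6=-5/3
t_q=1/2 → seg 0, τ=1/2; S=3+-11/3·τ+0·τ²+1/6·τ³=19/16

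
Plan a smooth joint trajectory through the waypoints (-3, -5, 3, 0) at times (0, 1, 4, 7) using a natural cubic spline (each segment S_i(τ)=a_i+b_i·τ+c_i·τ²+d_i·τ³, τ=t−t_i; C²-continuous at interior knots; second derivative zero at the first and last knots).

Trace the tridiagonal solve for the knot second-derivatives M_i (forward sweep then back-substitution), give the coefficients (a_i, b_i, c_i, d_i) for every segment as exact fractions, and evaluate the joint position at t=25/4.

  seg 0: a=-3 b=-241/87 c=0 d=67/87
  seg 1: a=-5 b=-40/87 c=67/29 d=-331/783
  seg 2: a=3 b=173/87 c=-130/87 d=130/783
S(25/4) = 1671/928

Δ: Δ0=-2, Δ1=8/3, Δ2=-1
row 1: diag=8, rhs=28; c'=3/8, d'=7/2
row 2: denom=12−3·3/8=87/8; d'=(-22−3·7/2)/(87/8)=-260/87
back: M2=-260/87
back: M1=7/2−3/8·-260/87=134/29
M: M0=0, M1=134/29, M2=-260/87, M3=0
seg 0: a=-3, c=M0/2=0, d=(M1−M0)/(6·1)=67/87, b=Δ0−h0·(2M0+M1)/6=-241/87
seg 1: a=-5, c=M1/2=67/29, d=(M2−M1)/(6·3)=-331/783, b=Δ1−h1·(2M1+M2)/6=-40/87
seg 2: a=3, c=M2/2=-130/87, d=(M3−M2)/(6·3)=130/783, b=Δ2−h2·(2M2+M3)/6=173/87
t_q=25/4 → seg 2, τ=9/4; S=3+173/87·τ+-130/87·τ²+130/783·τ³=1671/928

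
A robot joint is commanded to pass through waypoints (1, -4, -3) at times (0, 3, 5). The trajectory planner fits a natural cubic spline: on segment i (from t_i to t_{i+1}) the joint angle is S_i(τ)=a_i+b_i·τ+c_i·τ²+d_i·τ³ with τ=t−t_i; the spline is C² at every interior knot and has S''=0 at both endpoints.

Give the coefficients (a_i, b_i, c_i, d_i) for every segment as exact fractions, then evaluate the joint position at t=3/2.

Δ: Δ0=-5/3, Δ1=1/2
row 1: diag=10, rhs=13; c'=1/5, d'=13/10
back: M1=13/10
M: M0=0, M1=13/10, M2=0
seg 0: a=1, c=M0/2=0, d=(M1−M0)/(6·3)=13/180, b=Δ0−h0·(2M0+M1)/6=-139/60
seg 1: a=-4, c=M1/2=13/20, d=(M2−M1)/(6·2)=-13/120, b=Δ1−h1·(2M1+M2)/6=-11/30
t_q=3/2 → seg 0, τ=3/2; S=1+-139/60·τ+0·τ²+13/180·τ³=-357/160

  seg 0: a=1 b=-139/60 c=0 d=13/180
  seg 1: a=-4 b=-11/30 c=13/20 d=-13/120
S(3/2) = -357/160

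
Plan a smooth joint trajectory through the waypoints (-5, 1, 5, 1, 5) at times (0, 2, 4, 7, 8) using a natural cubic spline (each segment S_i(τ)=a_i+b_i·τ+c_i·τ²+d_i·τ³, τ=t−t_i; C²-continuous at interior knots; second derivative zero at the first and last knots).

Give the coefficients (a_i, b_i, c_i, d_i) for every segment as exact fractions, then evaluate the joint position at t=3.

  seg 0: a=-5 b=2369/804 c=0 d=43/3216
  seg 1: a=1 b=1249/402 c=43/536 d=-1019/3216
  seg 2: a=5 b=-301/804 c=-122/67 d=1207/2412
  seg 3: a=1 b=889/402 c=719/268 d=-719/804
S(3) = 4149/1072

Δ: Δ0=3, Δ1=2, Δ2=-4/3, Δ3=4
row 1: diag=8, rhs=-6; c'=1/4, d'=-3/4
row 2: denom=10−2·1/4=19/2; d'=(-20−2·-3/4)/(19/2)=-37/19
row 3: denom=8−3·6/19=134/19; d'=(32−3·-37/19)/(134/19)=719/134
back: M3=719/134
back: M2=-37/19−6/19·719/134=-244/67
back: M1=-3/4−1/4·-244/67=43/268
M: M0=0, M1=43/268, M2=-244/67, M3=719/134, M4=0
seg 0: a=-5, c=M0/2=0, d=(M1−M0)/(6·2)=43/3216, b=Δ0−h0·(2M0+M1)/6=2369/804
seg 1: a=1, c=M1/2=43/536, d=(M2−M1)/(6·2)=-1019/3216, b=Δ1−h1·(2M1+M2)/6=1249/402
seg 2: a=5, c=M2/2=-122/67, d=(M3−M2)/(6·3)=1207/2412, b=Δ2−h2·(2M2+M3)/6=-301/804
seg 3: a=1, c=M3/2=719/268, d=(M4−M3)/(6·1)=-719/804, b=Δ3−h3·(2M3+M4)/6=889/402
t_q=3 → seg 1, τ=1; S=1+1249/402·τ+43/536·τ²+-1019/3216·τ³=4149/1072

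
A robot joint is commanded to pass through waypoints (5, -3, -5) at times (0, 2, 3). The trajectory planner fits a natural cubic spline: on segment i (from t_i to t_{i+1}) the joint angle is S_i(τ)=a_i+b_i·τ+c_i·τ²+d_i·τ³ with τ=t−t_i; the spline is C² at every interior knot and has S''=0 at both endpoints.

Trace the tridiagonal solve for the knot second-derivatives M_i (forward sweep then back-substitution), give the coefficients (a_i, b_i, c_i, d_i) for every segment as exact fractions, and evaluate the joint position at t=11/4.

  seg 0: a=5 b=-14/3 c=0 d=1/6
  seg 1: a=-3 b=-8/3 c=1 d=-1/3
S(11/4) = -293/64

Δ: Δ0=-4, Δ1=-2
row 1: diag=6, rhs=12; c'=1/6, d'=2
back: M1=2
M: M0=0, M1=2, M2=0
seg 0: a=5, c=M0/2=0, d=(M1−M0)/(6·2)=1/6, b=Δ0−h0·(2M0+M1)/6=-14/3
seg 1: a=-3, c=M1/2=1, d=(M2−M1)/(6·1)=-1/3, b=Δ1−h1·(2M1+M2)/6=-8/3
t_q=11/4 → seg 1, τ=3/4; S=-3+-8/3·τ+1·τ²+-1/3·τ³=-293/64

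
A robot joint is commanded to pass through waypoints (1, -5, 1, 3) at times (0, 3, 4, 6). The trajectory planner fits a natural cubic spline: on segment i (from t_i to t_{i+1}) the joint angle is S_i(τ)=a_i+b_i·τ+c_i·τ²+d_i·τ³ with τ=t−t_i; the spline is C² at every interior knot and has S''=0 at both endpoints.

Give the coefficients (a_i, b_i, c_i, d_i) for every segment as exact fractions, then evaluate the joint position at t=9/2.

  seg 0: a=1 b=-253/47 c=0 d=53/141
  seg 1: a=-5 b=224/47 c=159/47 d=-101/47
  seg 2: a=1 b=239/47 c=-144/47 d=24/47
S(9/2) = 267/94

Δ: Δ0=-2, Δ1=6, Δ2=1
row 1: diag=8, rhs=48; c'=1/8, d'=6
row 2: denom=6−1·1/8=47/8; d'=(-30−1·6)/(47/8)=-288/47
back: M2=-288/47
back: M1=6−1/8·-288/47=318/47
M: M0=0, M1=318/47, M2=-288/47, M3=0
seg 0: a=1, c=M0/2=0, d=(M1−M0)/(6·3)=53/141, b=Δ0−h0·(2M0+M1)/6=-253/47
seg 1: a=-5, c=M1/2=159/47, d=(M2−M1)/(6·1)=-101/47, b=Δ1−h1·(2M1+M2)/6=224/47
seg 2: a=1, c=M2/2=-144/47, d=(M3−M2)/(6·2)=24/47, b=Δ2−h2·(2M2+M3)/6=239/47
t_q=9/2 → seg 2, τ=1/2; S=1+239/47·τ+-144/47·τ²+24/47·τ³=267/94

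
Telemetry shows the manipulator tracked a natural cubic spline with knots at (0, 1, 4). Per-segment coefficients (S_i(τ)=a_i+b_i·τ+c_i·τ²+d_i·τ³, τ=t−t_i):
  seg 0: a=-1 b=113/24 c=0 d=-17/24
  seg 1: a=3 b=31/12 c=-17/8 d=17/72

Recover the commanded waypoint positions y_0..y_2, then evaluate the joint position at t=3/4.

y_0 = S_0(0) = a_0 = -1
y_1 = S_1(0) = a_1 = 3
y_2 = S_1(3) = -2
t_q=3/4 is in segment 0 (τ=3/4); S_0(τ)=1143/512

y_0=-1 y_1=3 y_2=-2
S(3/4) = 1143/512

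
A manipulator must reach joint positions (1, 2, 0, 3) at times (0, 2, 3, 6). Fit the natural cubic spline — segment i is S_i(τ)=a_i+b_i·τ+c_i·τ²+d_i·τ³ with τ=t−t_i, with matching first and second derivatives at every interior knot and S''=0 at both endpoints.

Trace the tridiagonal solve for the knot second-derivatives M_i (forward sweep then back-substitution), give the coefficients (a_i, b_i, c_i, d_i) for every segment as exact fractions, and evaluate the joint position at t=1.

Δ: Δ0=1/2, Δ1=-2, Δ2=1
row 1: diag=6, rhs=-15; c'=1/6, d'=-5/2
row 2: denom=8−1·1/6=47/6; d'=(18−1·-5/2)/(47/6)=123/47
back: M2=123/47
back: M1=-5/2−1/6·123/47=-138/47
M: M0=0, M1=-138/47, M2=123/47, M3=0
seg 0: a=1, c=M0/2=0, d=(M1−M0)/(6·2)=-23/94, b=Δ0−h0·(2M0+M1)/6=139/94
seg 1: a=2, c=M1/2=-69/47, d=(M2−M1)/(6·1)=87/94, b=Δ1−h1·(2M1+M2)/6=-137/94
seg 2: a=0, c=M2/2=123/94, d=(M3−M2)/(6·3)=-41/282, b=Δ2−h2·(2M2+M3)/6=-76/47
t_q=1 → seg 0, τ=1; S=1+139/94·τ+0·τ²+-23/94·τ³=105/47

  seg 0: a=1 b=139/94 c=0 d=-23/94
  seg 1: a=2 b=-137/94 c=-69/47 d=87/94
  seg 2: a=0 b=-76/47 c=123/94 d=-41/282
S(1) = 105/47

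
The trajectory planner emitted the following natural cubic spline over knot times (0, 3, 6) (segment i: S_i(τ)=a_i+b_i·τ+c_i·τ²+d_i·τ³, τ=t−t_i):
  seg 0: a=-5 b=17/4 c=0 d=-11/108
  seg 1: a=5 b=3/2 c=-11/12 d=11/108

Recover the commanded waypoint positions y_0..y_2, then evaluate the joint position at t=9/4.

y_0=-5 y_1=5 y_2=4
S(9/4) = 871/256

y_0 = S_0(0) = a_0 = -5
y_1 = S_1(0) = a_1 = 5
y_2 = S_1(3) = 4
t_q=9/4 is in segment 0 (τ=9/4); S_0(τ)=871/256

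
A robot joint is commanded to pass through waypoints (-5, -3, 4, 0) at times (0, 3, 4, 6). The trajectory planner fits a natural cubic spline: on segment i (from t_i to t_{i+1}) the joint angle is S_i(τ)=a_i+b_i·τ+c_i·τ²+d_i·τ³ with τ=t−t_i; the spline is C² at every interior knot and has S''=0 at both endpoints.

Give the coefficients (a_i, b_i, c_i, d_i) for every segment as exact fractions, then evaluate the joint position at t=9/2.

  seg 0: a=-5 b=-7/3 c=0 d=1/3
  seg 1: a=-3 b=20/3 c=3 d=-8/3
  seg 2: a=4 b=14/3 c=-5 d=5/6
S(9/2) = 83/16

Δ: Δ0=2/3, Δ1=7, Δ2=-2
row 1: diag=8, rhs=38; c'=1/8, d'=19/4
row 2: denom=6−1·1/8=47/8; d'=(-54−1·19/4)/(47/8)=-10
back: M2=-10
back: M1=19/4−1/8·-10=6
M: M0=0, M1=6, M2=-10, M3=0
seg 0: a=-5, c=M0/2=0, d=(M1−M0)/(6·3)=1/3, b=Δ0−h0·(2M0+M1)/6=-7/3
seg 1: a=-3, c=M1/2=3, d=(M2−M1)/(6·1)=-8/3, b=Δ1−h1·(2M1+M2)/6=20/3
seg 2: a=4, c=M2/2=-5, d=(M3−M2)/(6·2)=5/6, b=Δ2−h2·(2M2+M3)/6=14/3
t_q=9/2 → seg 2, τ=1/2; S=4+14/3·τ+-5·τ²+5/6·τ³=83/16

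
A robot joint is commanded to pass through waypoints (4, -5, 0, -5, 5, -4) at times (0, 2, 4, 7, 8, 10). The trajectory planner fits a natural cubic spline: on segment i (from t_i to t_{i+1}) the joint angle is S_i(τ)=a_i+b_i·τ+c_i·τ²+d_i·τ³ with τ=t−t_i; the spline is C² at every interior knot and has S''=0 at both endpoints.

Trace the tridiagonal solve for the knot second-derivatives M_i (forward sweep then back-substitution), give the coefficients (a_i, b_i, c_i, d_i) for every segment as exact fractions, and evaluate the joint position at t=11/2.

Δ: Δ0=-9/2, Δ1=5/2, Δ2=-5/3, Δ3=10, Δ4=-9/2
row 1: diag=8, rhs=42; c'=1/4, d'=21/4
row 2: denom=10−2·1/4=19/2; d'=(-25−2·21/4)/(19/2)=-71/19
row 3: denom=8−3·6/19=134/19; d'=(70−3·-71/19)/(134/19)=1543/134
row 4: denom=6−1·19/134=785/134; d'=(-87−1·1543/134)/(785/134)=-13201/785
back: M4=-13201/785
back: M3=1543/134−19/134·-13201/785=10911/785
back: M2=-71/19−6/19·10911/785=-6379/785
back: M1=21/4−1/4·-6379/785=5716/785
M: M0=0, M1=5716/785, M2=-6379/785, M3=10911/785, M4=-13201/785, M5=0
seg 0: a=4, c=M0/2=0, d=(M1−M0)/(6·2)=1429/2355, b=Δ0−h0·(2M0+M1)/6=-32627/4710
seg 1: a=-5, c=M1/2=2858/785, d=(M2−M1)/(6·2)=-2419/1884, b=Δ1−h1·(2M1+M2)/6=1669/4710
seg 2: a=0, c=M2/2=-6379/1570, d=(M3−M2)/(6·3)=1729/1413, b=Δ2−h2·(2M2+M3)/6=-2309/4710
seg 3: a=-5, c=M3/2=10911/1570, d=(M4−M3)/(6·1)=-12056/2355, b=Δ3−h3·(2M3+M4)/6=38479/4710
seg 4: a=5, c=M4/2=-13201/1570, d=(M5−M4)/(6·2)=13201/9420, b=Δ4−h4·(2M4+M5)/6=31609/4710
t_q=11/2 → seg 2, τ=3/2; S=0+-2309/4710·τ+-6379/1570·τ²+1729/1413·τ³=-18047/3140

  seg 0: a=4 b=-32627/4710 c=0 d=1429/2355
  seg 1: a=-5 b=1669/4710 c=2858/785 d=-2419/1884
  seg 2: a=0 b=-2309/4710 c=-6379/1570 d=1729/1413
  seg 3: a=-5 b=38479/4710 c=10911/1570 d=-12056/2355
  seg 4: a=5 b=31609/4710 c=-13201/1570 d=13201/9420
S(11/2) = -18047/3140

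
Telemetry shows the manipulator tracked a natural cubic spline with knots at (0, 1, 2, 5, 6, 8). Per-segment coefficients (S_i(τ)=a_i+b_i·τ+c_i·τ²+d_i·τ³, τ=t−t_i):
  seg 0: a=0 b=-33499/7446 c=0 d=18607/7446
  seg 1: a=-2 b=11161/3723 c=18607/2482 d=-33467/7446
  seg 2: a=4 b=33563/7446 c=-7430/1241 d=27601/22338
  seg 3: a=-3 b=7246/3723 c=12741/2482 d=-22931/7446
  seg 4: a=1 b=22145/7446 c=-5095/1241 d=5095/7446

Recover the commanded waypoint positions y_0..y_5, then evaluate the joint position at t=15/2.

y_0 = S_0(0) = a_0 = 0
y_1 = S_1(0) = a_1 = -2
y_2 = S_2(0) = a_2 = 4
y_3 = S_3(0) = a_3 = -3
y_4 = S_4(0) = a_4 = 1
y_5 = S_4(2) = -4
t_q=15/2 is in segment 4 (τ=3/2); S_4(τ)=-29129/19856

y_0=0 y_1=-2 y_2=4 y_3=-3 y_4=1 y_5=-4
S(15/2) = -29129/19856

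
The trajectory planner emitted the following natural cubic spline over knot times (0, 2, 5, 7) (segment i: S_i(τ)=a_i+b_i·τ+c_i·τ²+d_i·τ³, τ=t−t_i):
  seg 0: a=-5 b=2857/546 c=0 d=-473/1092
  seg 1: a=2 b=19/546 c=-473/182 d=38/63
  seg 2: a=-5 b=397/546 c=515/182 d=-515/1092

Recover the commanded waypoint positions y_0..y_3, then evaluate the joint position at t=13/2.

y_0 = S_0(0) = a_0 = -5
y_1 = S_1(0) = a_1 = 2
y_2 = S_2(0) = a_2 = -5
y_3 = S_2(2) = 4
t_q=13/2 is in segment 2 (τ=3/2); S_2(τ)=2521/2912

y_0=-5 y_1=2 y_2=-5 y_3=4
S(13/2) = 2521/2912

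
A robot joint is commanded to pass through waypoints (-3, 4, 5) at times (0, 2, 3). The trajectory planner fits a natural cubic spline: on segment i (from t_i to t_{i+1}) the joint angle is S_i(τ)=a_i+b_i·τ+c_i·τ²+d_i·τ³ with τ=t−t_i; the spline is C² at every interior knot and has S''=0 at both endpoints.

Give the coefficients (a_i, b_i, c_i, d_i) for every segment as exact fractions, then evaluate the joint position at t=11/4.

Δ: Δ0=7/2, Δ1=1
row 1: diag=6, rhs=-15; c'=1/6, d'=-5/2
back: M1=-5/2
M: M0=0, M1=-5/2, M2=0
seg 0: a=-3, c=M0/2=0, d=(M1−M0)/(6·2)=-5/24, b=Δ0−h0·(2M0+M1)/6=13/3
seg 1: a=4, c=M1/2=-5/4, d=(M2−M1)/(6·1)=5/12, b=Δ1−h1·(2M1+M2)/6=11/6
t_q=11/4 → seg 1, τ=3/4; S=4+11/6·τ+-5/4·τ²+5/12·τ³=1241/256

  seg 0: a=-3 b=13/3 c=0 d=-5/24
  seg 1: a=4 b=11/6 c=-5/4 d=5/12
S(11/4) = 1241/256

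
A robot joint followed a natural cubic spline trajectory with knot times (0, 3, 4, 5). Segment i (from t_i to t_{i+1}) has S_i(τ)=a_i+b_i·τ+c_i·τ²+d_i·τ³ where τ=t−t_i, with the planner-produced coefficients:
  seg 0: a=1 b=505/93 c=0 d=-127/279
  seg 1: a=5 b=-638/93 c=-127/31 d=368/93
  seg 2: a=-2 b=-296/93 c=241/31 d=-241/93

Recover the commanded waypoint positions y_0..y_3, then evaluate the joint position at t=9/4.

y_0 = S_0(0) = a_0 = 1
y_1 = S_1(0) = a_1 = 5
y_2 = S_2(0) = a_2 = -2
y_3 = S_2(1) = 0
t_q=9/4 is in segment 0 (τ=9/4); S_0(τ)=15937/1984

y_0=1 y_1=5 y_2=-2 y_3=0
S(9/4) = 15937/1984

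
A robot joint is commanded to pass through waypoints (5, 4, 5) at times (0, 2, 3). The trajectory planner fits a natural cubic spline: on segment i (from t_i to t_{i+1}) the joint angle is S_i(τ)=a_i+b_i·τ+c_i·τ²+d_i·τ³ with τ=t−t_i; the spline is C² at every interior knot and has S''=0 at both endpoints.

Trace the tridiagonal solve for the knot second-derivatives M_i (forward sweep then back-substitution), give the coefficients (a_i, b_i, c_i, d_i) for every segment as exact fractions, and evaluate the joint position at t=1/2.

  seg 0: a=5 b=-1 c=0 d=1/8
  seg 1: a=4 b=1/2 c=3/4 d=-1/4
S(1/2) = 289/64

Δ: Δ0=-1/2, Δ1=1
row 1: diag=6, rhs=9; c'=1/6, d'=3/2
back: M1=3/2
M: M0=0, M1=3/2, M2=0
seg 0: a=5, c=M0/2=0, d=(M1−M0)/(6·2)=1/8, b=Δ0−h0·(2M0+M1)/6=-1
seg 1: a=4, c=M1/2=3/4, d=(M2−M1)/(6·1)=-1/4, b=Δ1−h1·(2M1+M2)/6=1/2
t_q=1/2 → seg 0, τ=1/2; S=5+-1·τ+0·τ²+1/8·τ³=289/64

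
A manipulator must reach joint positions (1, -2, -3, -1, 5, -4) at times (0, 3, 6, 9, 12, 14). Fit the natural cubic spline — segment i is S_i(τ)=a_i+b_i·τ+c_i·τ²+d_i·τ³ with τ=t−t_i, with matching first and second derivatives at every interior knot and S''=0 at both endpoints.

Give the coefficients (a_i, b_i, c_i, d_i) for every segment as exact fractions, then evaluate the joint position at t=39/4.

  seg 0: a=1 b=-3617/3090 c=0 d=527/27810
  seg 1: a=-2 b=-1018/1545 c=527/3090 d=-115/5562
  seg 2: a=-3 b=-599/3090 c=-8/515 d=2803/27810
  seg 3: a=-1 b=3761/1545 c=551/618 d=-9607/27810
  seg 4: a=5 b=-4769/3090 c=-1142/515 d=571/1545
S(39/4) = 15577/13184

Δ: Δ0=-1, Δ1=-1/3, Δ2=2/3, Δ3=2, Δ4=-9/2
row 1: diag=12, rhs=4; c'=1/4, d'=1/3
row 2: denom=12−3·1/4=45/4; d'=(6−3·1/3)/(45/4)=4/9
row 3: denom=12−3·4/15=56/5; d'=(8−3·4/9)/(56/5)=25/42
row 4: denom=10−3·15/56=515/56; d'=(-39−3·25/42)/(515/56)=-2284/515
back: M4=-2284/515
back: M3=25/42−15/56·-2284/515=551/309
back: M2=4/9−4/15·551/309=-16/515
back: M1=1/3−1/4·-16/515=527/1545
M: M0=0, M1=527/1545, M2=-16/515, M3=551/309, M4=-2284/515, M5=0
seg 0: a=1, c=M0/2=0, d=(M1−M0)/(6·3)=527/27810, b=Δ0−h0·(2M0+M1)/6=-3617/3090
seg 1: a=-2, c=M1/2=527/3090, d=(M2−M1)/(6·3)=-115/5562, b=Δ1−h1·(2M1+M2)/6=-1018/1545
seg 2: a=-3, c=M2/2=-8/515, d=(M3−M2)/(6·3)=2803/27810, b=Δ2−h2·(2M2+M3)/6=-599/3090
seg 3: a=-1, c=M3/2=551/618, d=(M4−M3)/(6·3)=-9607/27810, b=Δ3−h3·(2M3+M4)/6=3761/1545
seg 4: a=5, c=M4/2=-1142/515, d=(M5−M4)/(6·2)=571/1545, b=Δ4−h4·(2M4+M5)/6=-4769/3090
t_q=39/4 → seg 3, τ=3/4; S=-1+3761/1545·τ+551/618·τ²+-9607/27810·τ³=15577/13184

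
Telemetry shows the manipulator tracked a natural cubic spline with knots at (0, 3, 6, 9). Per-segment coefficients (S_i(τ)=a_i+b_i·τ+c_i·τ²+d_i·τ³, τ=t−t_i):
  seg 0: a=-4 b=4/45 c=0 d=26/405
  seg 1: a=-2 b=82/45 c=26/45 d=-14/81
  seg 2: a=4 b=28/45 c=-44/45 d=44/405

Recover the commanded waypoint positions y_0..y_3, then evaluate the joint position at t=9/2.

y_0=-4 y_1=-2 y_2=4 y_3=0
S(9/2) = 29/20

y_0 = S_0(0) = a_0 = -4
y_1 = S_1(0) = a_1 = -2
y_2 = S_2(0) = a_2 = 4
y_3 = S_2(3) = 0
t_q=9/2 is in segment 1 (τ=3/2); S_1(τ)=29/20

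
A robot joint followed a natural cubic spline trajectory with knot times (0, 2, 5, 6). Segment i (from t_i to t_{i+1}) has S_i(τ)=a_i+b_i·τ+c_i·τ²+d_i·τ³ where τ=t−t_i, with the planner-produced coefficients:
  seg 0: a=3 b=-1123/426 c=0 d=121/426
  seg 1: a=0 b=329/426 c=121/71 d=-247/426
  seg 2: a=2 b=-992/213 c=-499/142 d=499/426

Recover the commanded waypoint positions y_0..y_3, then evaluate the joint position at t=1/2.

y_0=3 y_1=0 y_2=2 y_3=-5
S(1/2) = 1951/1136

y_0 = S_0(0) = a_0 = 3
y_1 = S_1(0) = a_1 = 0
y_2 = S_2(0) = a_2 = 2
y_3 = S_2(1) = -5
t_q=1/2 is in segment 0 (τ=1/2); S_0(τ)=1951/1136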